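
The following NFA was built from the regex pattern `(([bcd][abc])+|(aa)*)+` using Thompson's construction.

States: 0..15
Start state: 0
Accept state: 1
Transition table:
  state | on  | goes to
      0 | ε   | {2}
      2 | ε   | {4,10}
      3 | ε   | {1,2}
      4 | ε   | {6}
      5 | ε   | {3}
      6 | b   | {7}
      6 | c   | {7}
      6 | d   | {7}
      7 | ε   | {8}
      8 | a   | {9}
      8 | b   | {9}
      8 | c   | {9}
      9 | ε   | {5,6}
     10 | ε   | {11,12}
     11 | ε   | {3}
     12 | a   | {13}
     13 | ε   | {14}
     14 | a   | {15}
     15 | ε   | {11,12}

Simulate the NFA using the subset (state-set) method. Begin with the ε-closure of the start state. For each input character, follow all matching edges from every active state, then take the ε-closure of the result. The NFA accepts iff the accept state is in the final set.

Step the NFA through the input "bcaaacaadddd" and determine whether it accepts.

initial (ε-close {0}): {0,1,2,3,4,6,10,11,12}
'b' @ 1: {7,8}
'c' @ 2: {1,2,3,4,5,6,9,10,11,12}  ✓accept
'a' @ 3: {13,14}
'a' @ 4: {1,2,3,4,6,10,11,12,15}  ✓accept
'a' @ 5: {13,14}
'c' @ 6: {}  — dead — no transitions
rest 'aadddd' ignored (set empty)
end set {} — state 1 not in

Answer: REJECT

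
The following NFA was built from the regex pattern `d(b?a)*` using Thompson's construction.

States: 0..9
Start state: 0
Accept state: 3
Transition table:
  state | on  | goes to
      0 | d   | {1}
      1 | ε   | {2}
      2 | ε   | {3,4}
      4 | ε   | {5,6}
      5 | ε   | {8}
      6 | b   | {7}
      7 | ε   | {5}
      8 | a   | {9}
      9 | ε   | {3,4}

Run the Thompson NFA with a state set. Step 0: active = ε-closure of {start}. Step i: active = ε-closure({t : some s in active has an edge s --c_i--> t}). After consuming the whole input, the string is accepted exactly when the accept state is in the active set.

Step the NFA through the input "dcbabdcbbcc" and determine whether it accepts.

S₀ = ε-closure({0}) = {0}
'd' @ 1: {1,2,3,4,5,6,8}  [accepting]
'c' @ 2: {}  — no active states
rest 'babdcbbcc' ignored (set empty)
end set {} — state 3 not in

Answer: REJECT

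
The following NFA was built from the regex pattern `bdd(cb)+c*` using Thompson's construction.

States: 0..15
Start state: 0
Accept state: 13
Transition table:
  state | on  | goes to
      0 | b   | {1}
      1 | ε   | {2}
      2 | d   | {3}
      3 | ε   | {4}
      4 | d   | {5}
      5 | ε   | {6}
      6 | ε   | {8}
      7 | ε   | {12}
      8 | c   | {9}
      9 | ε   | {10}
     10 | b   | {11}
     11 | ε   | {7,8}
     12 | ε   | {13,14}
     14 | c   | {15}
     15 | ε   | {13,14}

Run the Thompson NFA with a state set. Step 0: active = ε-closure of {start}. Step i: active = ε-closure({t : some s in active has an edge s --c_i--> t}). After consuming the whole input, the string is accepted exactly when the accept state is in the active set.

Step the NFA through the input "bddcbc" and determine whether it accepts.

Answer: ACCEPT

Derivation:
S₀ = ε-closure({0}) = {0}
'b' @ 1: {1,2}
'd' @ 2: {3,4}
'd' @ 3: {5,6,8}
'c' @ 4: {9,10}
'b' @ 5: {7,8,11,12,13,14}  (accept∈set)
'c' @ 6: {9,10,13,14,15}  (accept∈set)
after full input: {9,10,13,14,15}  (accept=13 in)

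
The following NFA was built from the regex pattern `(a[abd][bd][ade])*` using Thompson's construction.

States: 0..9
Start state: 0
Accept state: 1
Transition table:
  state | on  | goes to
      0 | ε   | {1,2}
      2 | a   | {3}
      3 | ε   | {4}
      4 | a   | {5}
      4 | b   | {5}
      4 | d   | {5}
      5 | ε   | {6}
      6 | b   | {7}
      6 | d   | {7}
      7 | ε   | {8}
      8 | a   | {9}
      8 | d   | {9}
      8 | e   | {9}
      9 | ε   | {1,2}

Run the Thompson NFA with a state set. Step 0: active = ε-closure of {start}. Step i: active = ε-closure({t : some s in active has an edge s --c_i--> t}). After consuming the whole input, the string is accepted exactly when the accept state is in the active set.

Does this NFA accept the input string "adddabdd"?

initial (ε-close {0}): {0,1,2}
'a' @ 1: {3,4}
'd' @ 2: {5,6}
'd' @ 3: {7,8}
'd' @ 4: {1,2,9}  (accept∈set)
'a' @ 5: {3,4}
'b' @ 6: {5,6}
'd' @ 7: {7,8}
'd' @ 8: {1,2,9}  (accept∈set)
after full input: {1,2,9}  (accept=1 in)

Answer: ACCEPT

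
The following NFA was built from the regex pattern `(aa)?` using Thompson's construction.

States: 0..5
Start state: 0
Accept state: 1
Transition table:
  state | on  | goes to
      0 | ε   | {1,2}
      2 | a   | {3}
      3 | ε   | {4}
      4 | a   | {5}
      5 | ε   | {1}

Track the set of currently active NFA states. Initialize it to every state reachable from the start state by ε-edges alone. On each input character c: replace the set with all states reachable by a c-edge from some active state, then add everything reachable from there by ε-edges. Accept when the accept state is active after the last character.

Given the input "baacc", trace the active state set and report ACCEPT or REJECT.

Answer: REJECT

Trace:
S₀ = ε-closure({0}) = {0,1,2}
'b' @ 1: {}  — no active states
rest 'aacc' ignored (set empty)
final: {}; accept 1 not in set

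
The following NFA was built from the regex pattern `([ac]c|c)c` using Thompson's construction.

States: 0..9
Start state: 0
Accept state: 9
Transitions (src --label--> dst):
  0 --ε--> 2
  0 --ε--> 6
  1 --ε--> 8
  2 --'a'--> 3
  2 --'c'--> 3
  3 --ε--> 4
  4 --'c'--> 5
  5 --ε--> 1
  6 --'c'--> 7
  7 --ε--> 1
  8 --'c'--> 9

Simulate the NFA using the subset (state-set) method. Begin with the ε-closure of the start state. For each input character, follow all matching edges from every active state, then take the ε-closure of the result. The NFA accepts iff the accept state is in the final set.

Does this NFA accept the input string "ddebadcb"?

Answer: REJECT

Steps:
start: ε-closure({0}) = {0,2,6}
'd' @ 1: {}  — dead — no transitions
rest 'debadcb' ignored (set empty)
final: {}; accept 9 not in set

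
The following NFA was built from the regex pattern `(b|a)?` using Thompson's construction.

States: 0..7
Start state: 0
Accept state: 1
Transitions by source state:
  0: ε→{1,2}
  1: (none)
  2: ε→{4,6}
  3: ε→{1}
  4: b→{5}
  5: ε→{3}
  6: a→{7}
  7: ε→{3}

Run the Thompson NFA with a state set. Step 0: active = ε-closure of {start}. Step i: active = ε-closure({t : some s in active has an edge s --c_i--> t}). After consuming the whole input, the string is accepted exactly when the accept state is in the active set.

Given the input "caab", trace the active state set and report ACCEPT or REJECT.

start: ε-closure({0}) = {0,1,2,4,6}
'c' @ 1: {}  — dead — no transitions
rest 'aab' ignored (set empty)
end set {} — state 1 not in

Answer: REJECT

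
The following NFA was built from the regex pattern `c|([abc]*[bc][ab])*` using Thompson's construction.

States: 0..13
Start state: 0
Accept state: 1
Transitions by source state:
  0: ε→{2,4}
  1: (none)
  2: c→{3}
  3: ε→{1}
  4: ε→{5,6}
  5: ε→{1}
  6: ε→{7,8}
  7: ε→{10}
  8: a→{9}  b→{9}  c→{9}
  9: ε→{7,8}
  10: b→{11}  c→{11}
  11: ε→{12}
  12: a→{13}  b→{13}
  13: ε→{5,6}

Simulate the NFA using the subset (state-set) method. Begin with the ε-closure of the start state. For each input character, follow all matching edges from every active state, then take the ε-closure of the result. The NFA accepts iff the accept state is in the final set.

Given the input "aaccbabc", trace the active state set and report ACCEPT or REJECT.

start: ε-closure({0}) = {0,1,2,4,5,6,7,8,10}
'a' @ 1: {7,8,9,10}
'a' @ 2: {7,8,9,10}
'c' @ 3: {7,8,9,10,11,12}
'c' @ 4: {7,8,9,10,11,12}
'b' @ 5: {1,5,6,7,8,9,10,11,12,13}  [accepting]
'a' @ 6: {1,5,6,7,8,9,10,13}  [accepting]
'b' @ 7: {7,8,9,10,11,12}
'c' @ 8: {7,8,9,10,11,12}
final: {7,8,9,10,11,12}; accept 1 not in set

Answer: REJECT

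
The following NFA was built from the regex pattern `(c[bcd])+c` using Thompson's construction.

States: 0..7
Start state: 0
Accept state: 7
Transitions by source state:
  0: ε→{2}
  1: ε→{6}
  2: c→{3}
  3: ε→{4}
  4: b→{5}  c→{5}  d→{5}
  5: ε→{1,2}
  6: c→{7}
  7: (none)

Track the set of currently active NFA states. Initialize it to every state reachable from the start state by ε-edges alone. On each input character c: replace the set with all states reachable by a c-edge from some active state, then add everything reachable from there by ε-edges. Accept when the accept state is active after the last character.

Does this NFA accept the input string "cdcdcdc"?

Answer: ACCEPT

Trace:
S₀ = ε-closure({0}) = {0,2}
'c' @ 1: {3,4}
'd' @ 2: {1,2,5,6}
'c' @ 3: {3,4,7}  ✓accept
'd' @ 4: {1,2,5,6}
'c' @ 5: {3,4,7}  ✓accept
'd' @ 6: {1,2,5,6}
'c' @ 7: {3,4,7}  ✓accept
end set {3,4,7} — state 7 in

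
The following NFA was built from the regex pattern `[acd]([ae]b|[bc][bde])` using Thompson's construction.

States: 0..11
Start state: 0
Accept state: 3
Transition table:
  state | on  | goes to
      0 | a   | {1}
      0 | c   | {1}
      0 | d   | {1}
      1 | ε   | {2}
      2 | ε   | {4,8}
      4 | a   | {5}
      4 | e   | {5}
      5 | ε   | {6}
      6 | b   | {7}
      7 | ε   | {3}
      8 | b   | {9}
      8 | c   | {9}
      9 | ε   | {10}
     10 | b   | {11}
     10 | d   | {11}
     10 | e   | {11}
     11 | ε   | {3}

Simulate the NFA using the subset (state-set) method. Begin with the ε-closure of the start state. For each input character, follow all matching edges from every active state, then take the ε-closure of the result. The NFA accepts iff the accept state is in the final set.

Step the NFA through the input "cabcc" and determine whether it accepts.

Answer: REJECT

Trace:
S₀ = ε-closure({0}) = {0}
'c' @ 1: {1,2,4,8}
'a' @ 2: {5,6}
'b' @ 3: {3,7}  (accept∈set)
'c' @ 4: {}  — no active states
rest 'c' ignored (set empty)
after full input: {}  (accept=3 not in)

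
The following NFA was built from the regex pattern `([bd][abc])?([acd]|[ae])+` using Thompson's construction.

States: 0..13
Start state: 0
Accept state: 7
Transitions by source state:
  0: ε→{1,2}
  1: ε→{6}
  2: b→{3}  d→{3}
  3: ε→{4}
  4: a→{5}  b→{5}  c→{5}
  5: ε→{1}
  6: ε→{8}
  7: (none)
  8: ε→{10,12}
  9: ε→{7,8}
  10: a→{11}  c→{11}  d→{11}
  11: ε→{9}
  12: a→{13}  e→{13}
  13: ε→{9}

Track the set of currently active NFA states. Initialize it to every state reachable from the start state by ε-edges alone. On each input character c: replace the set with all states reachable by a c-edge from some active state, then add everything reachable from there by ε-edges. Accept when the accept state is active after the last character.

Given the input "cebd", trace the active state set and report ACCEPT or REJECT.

initial (ε-close {0}): {0,1,2,6,8,10,12}
'c' @ 1: {7,8,9,10,11,12}  ✓accept
'e' @ 2: {7,8,9,10,12,13}  ✓accept
'b' @ 3: {}  — dead — no transitions
rest 'd' ignored (set empty)
end set {} — state 7 not in

Answer: REJECT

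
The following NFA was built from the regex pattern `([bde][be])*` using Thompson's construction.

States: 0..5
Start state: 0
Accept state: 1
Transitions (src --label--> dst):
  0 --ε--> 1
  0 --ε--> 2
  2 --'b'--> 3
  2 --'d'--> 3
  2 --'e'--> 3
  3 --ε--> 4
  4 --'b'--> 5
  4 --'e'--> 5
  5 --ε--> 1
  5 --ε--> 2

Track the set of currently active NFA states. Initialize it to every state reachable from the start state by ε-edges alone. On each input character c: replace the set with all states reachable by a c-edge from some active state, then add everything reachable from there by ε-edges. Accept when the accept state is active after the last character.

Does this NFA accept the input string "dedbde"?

start: ε-closure({0}) = {0,1,2}
'd' @ 1: {3,4}
'e' @ 2: {1,2,5}  (accept∈set)
'd' @ 3: {3,4}
'b' @ 4: {1,2,5}  (accept∈set)
'd' @ 5: {3,4}
'e' @ 6: {1,2,5}  (accept∈set)
final: {1,2,5}; accept 1 in set

Answer: ACCEPT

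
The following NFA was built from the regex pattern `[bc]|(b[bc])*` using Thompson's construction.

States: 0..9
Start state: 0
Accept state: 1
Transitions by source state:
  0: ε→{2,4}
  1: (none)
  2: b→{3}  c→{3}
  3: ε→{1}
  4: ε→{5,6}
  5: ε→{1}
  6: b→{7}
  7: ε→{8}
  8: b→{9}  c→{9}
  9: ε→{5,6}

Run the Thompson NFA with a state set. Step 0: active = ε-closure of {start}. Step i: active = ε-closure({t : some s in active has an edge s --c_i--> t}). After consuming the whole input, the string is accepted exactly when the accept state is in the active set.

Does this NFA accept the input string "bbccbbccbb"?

Answer: REJECT

Trace:
S₀ = ε-closure({0}) = {0,1,2,4,5,6}
'b' @ 1: {1,3,7,8}  (accept∈set)
'b' @ 2: {1,5,6,9}  (accept∈set)
'c' @ 3: {}  — state set empty
rest 'cbbccbb' ignored (set empty)
end set {} — state 1 not in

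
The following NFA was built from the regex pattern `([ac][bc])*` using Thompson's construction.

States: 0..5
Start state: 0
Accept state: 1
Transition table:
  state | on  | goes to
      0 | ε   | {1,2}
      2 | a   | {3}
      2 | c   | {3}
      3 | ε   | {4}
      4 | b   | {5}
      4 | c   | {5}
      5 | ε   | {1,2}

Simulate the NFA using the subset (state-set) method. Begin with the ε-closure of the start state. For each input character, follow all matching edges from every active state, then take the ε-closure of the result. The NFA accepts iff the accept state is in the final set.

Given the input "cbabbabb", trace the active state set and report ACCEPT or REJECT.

initial (ε-close {0}): {0,1,2}
'c' @ 1: {3,4}
'b' @ 2: {1,2,5}  [accepting]
'a' @ 3: {3,4}
'b' @ 4: {1,2,5}  [accepting]
'b' @ 5: {}  — state set empty
rest 'abb' ignored (set empty)
after full input: {}  (accept=1 not in)

Answer: REJECT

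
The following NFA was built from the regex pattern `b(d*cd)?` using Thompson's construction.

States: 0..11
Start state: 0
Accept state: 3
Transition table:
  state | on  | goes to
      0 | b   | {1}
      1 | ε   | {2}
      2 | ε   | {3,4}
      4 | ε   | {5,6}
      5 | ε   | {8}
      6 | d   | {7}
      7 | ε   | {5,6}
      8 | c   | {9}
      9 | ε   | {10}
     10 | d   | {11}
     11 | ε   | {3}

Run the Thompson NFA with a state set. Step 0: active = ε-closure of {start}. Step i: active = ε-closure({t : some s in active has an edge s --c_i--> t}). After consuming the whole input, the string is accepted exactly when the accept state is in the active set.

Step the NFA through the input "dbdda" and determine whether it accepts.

Answer: REJECT

Derivation:
initial (ε-close {0}): {0}
'd' @ 1: {}  — no active states
rest 'bdda' ignored (set empty)
end set {} — state 3 not in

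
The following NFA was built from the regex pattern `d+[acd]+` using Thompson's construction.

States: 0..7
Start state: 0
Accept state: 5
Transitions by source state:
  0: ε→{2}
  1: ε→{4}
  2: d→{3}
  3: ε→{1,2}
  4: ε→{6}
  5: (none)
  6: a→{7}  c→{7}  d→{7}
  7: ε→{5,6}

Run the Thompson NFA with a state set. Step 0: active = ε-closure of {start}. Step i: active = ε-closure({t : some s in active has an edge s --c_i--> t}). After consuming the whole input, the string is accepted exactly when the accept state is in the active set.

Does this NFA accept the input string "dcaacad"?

Answer: ACCEPT

Steps:
S₀ = ε-closure({0}) = {0,2}
'd' @ 1: {1,2,3,4,6}
'c' @ 2: {5,6,7}  (accept∈set)
'a' @ 3: {5,6,7}  (accept∈set)
'a' @ 4: {5,6,7}  (accept∈set)
'c' @ 5: {5,6,7}  (accept∈set)
'a' @ 6: {5,6,7}  (accept∈set)
'd' @ 7: {5,6,7}  (accept∈set)
end set {5,6,7} — state 5 in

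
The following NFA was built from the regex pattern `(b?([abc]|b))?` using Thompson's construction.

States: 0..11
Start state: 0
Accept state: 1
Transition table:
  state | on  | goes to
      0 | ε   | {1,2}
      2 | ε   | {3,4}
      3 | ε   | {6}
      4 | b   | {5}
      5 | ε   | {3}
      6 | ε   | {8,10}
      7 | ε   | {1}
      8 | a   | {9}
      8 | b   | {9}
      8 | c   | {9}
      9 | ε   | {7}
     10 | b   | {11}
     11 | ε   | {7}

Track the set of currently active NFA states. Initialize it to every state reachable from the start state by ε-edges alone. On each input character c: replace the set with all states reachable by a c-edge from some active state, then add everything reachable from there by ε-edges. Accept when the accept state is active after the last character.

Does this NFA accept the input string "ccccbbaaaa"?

initial (ε-close {0}): {0,1,2,3,4,6,8,10}
'c' @ 1: {1,7,9}  (accept∈set)
'c' @ 2: {}  — dead — no transitions
rest 'ccbbaaaa' ignored (set empty)
after full input: {}  (accept=1 not in)

Answer: REJECT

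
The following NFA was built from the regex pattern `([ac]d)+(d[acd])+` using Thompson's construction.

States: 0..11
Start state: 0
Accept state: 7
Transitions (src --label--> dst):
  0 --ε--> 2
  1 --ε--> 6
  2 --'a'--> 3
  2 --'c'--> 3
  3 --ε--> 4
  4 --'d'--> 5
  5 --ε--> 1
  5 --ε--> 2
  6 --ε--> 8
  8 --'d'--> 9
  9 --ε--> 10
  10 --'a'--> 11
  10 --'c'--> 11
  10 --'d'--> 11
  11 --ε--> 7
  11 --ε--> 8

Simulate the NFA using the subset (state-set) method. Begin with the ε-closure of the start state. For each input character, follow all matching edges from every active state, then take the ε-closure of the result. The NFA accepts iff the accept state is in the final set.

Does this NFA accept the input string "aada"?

Answer: REJECT

Derivation:
S₀ = ε-closure({0}) = {0,2}
'a' @ 1: {3,4}
'a' @ 2: {}  — dead — no transitions
rest 'da' ignored (set empty)
end set {} — state 7 not in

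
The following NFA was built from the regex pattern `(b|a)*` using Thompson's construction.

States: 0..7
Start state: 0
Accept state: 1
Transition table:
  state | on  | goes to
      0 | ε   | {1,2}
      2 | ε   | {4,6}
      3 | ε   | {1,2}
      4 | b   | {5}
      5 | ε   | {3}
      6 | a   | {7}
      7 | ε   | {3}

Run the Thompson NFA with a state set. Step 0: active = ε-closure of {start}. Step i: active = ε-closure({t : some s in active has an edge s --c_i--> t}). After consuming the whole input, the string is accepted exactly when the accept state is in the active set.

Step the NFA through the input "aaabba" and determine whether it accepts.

Answer: ACCEPT

Steps:
S₀ = ε-closure({0}) = {0,1,2,4,6}
'a' @ 1: {1,2,3,4,6,7}  ✓accept
'a' @ 2: {1,2,3,4,6,7}  ✓accept
'a' @ 3: {1,2,3,4,6,7}  ✓accept
'b' @ 4: {1,2,3,4,5,6}  ✓accept
'b' @ 5: {1,2,3,4,5,6}  ✓accept
'a' @ 6: {1,2,3,4,6,7}  ✓accept
after full input: {1,2,3,4,6,7}  (accept=1 in)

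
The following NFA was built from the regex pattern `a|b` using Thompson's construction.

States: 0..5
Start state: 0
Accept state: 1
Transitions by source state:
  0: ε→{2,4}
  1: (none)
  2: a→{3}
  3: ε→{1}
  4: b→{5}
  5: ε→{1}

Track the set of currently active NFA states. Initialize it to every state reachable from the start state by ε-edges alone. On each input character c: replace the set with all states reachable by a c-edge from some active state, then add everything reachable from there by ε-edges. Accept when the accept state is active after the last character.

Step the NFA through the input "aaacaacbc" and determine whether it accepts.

initial (ε-close {0}): {0,2,4}
'a' @ 1: {1,3}  (accept∈set)
'a' @ 2: {}  — no active states
rest 'acaacbc' ignored (set empty)
final: {}; accept 1 not in set

Answer: REJECT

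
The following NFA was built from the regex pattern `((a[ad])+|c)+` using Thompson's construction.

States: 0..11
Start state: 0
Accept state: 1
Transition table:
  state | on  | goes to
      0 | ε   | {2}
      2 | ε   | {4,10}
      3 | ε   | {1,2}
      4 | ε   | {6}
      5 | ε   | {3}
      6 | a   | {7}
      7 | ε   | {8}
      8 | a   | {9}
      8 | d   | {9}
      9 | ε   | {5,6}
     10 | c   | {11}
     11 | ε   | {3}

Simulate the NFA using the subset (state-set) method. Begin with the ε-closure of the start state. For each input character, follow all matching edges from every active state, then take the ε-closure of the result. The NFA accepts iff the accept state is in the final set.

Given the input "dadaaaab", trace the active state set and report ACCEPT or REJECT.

Answer: REJECT

Trace:
initial (ε-close {0}): {0,2,4,6,10}
'd' @ 1: {}  — no active states
rest 'adaaaab' ignored (set empty)
end set {} — state 1 not in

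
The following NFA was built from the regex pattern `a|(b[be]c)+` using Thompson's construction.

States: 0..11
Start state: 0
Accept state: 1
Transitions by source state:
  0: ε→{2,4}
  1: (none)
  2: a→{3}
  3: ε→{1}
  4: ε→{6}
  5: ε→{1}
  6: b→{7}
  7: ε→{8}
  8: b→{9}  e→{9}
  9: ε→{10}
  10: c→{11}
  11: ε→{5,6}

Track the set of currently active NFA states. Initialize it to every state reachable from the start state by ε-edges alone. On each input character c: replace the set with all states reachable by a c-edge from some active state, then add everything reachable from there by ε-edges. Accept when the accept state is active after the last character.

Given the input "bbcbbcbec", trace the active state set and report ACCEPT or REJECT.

Answer: ACCEPT

Trace:
initial (ε-close {0}): {0,2,4,6}
'b' @ 1: {7,8}
'b' @ 2: {9,10}
'c' @ 3: {1,5,6,11}  (accept∈set)
'b' @ 4: {7,8}
'b' @ 5: {9,10}
'c' @ 6: {1,5,6,11}  (accept∈set)
'b' @ 7: {7,8}
'e' @ 8: {9,10}
'c' @ 9: {1,5,6,11}  (accept∈set)
after full input: {1,5,6,11}  (accept=1 in)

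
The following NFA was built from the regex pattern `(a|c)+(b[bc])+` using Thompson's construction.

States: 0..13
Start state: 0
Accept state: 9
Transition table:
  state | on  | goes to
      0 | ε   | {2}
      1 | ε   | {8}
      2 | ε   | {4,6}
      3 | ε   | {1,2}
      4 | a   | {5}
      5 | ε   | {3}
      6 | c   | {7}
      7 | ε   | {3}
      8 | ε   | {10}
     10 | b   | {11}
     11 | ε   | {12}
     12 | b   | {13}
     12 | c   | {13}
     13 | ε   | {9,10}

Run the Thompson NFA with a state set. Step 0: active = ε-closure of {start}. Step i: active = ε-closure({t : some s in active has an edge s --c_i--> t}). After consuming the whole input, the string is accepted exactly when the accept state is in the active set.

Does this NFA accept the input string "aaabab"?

S₀ = ε-closure({0}) = {0,2,4,6}
'a' @ 1: {1,2,3,4,5,6,8,10}
'a' @ 2: {1,2,3,4,5,6,8,10}
'a' @ 3: {1,2,3,4,5,6,8,10}
'b' @ 4: {11,12}
'a' @ 5: {}  — dead — no transitions
rest 'b' ignored (set empty)
after full input: {}  (accept=9 not in)

Answer: REJECT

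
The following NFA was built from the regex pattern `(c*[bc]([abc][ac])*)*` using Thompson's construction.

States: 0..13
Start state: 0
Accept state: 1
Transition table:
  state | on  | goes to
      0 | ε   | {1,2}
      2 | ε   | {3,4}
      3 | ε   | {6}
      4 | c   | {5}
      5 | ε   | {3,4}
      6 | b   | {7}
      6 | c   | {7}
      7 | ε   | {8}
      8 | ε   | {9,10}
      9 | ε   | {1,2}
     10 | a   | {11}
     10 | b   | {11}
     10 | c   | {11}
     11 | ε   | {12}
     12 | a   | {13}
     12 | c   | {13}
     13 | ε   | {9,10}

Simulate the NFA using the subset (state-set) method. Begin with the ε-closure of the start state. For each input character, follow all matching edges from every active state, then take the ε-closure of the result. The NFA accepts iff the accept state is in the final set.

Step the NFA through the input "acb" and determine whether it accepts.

start: ε-closure({0}) = {0,1,2,3,4,6}
'a' @ 1: {}  — state set empty
rest 'cb' ignored (set empty)
final: {}; accept 1 not in set

Answer: REJECT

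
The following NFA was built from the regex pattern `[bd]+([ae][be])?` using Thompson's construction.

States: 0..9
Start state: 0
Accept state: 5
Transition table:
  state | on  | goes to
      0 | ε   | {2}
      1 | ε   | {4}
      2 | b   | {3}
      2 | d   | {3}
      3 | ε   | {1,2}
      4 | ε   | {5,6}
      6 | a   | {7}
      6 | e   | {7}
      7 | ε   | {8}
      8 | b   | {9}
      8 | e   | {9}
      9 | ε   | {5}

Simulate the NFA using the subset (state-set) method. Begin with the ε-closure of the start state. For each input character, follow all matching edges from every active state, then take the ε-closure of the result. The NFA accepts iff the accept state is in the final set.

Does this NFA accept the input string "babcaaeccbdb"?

Answer: REJECT

Steps:
initial (ε-close {0}): {0,2}
'b' @ 1: {1,2,3,4,5,6}  (accept∈set)
'a' @ 2: {7,8}
'b' @ 3: {5,9}  (accept∈set)
'c' @ 4: {}  — dead — no transitions
rest 'aaeccbdb' ignored (set empty)
end set {} — state 5 not in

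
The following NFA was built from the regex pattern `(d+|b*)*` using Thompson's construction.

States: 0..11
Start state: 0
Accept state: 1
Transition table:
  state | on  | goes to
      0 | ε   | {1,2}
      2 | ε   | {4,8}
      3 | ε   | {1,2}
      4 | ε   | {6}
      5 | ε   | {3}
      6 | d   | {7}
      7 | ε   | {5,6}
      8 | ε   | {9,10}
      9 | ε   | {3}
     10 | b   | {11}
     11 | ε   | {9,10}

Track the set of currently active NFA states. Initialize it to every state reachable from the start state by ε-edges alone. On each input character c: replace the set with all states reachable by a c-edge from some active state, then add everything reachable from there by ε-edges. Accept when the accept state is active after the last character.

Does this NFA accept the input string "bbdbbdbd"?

initial (ε-close {0}): {0,1,2,3,4,6,8,9,10}
'b' @ 1: {1,2,3,4,6,8,9,10,11}  ✓accept
'b' @ 2: {1,2,3,4,6,8,9,10,11}  ✓accept
'd' @ 3: {1,2,3,4,5,6,7,8,9,10}  ✓accept
'b' @ 4: {1,2,3,4,6,8,9,10,11}  ✓accept
'b' @ 5: {1,2,3,4,6,8,9,10,11}  ✓accept
'd' @ 6: {1,2,3,4,5,6,7,8,9,10}  ✓accept
'b' @ 7: {1,2,3,4,6,8,9,10,11}  ✓accept
'd' @ 8: {1,2,3,4,5,6,7,8,9,10}  ✓accept
end set {1,2,3,4,5,6,7,8,9,10} — state 1 in

Answer: ACCEPT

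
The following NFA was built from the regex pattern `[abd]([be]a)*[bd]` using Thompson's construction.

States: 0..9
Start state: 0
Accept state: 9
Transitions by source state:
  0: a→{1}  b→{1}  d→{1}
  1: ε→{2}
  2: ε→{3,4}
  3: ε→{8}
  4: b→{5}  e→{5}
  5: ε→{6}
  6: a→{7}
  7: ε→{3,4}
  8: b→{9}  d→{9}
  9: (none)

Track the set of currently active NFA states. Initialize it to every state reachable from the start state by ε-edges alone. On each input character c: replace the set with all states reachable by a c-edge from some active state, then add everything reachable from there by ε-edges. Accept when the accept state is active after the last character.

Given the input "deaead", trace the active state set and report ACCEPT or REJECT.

Answer: ACCEPT

Derivation:
start: ε-closure({0}) = {0}
'd' @ 1: {1,2,3,4,8}
'e' @ 2: {5,6}
'a' @ 3: {3,4,7,8}
'e' @ 4: {5,6}
'a' @ 5: {3,4,7,8}
'd' @ 6: {9}  [accepting]
after full input: {9}  (accept=9 in)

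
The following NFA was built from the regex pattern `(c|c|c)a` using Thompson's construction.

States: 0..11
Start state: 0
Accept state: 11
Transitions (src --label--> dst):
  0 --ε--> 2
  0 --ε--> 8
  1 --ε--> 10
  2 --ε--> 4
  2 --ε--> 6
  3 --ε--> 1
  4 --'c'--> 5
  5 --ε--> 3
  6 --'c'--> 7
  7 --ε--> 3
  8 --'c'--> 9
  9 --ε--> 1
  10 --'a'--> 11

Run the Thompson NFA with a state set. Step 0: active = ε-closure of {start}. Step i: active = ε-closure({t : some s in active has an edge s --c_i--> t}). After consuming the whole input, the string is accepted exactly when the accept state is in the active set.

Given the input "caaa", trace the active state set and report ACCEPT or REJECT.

Answer: REJECT

Steps:
S₀ = ε-closure({0}) = {0,2,4,6,8}
'c' @ 1: {1,3,5,7,9,10}
'a' @ 2: {11}  (accept∈set)
'a' @ 3: {}  — no active states
rest 'a' ignored (set empty)
after full input: {}  (accept=11 not in)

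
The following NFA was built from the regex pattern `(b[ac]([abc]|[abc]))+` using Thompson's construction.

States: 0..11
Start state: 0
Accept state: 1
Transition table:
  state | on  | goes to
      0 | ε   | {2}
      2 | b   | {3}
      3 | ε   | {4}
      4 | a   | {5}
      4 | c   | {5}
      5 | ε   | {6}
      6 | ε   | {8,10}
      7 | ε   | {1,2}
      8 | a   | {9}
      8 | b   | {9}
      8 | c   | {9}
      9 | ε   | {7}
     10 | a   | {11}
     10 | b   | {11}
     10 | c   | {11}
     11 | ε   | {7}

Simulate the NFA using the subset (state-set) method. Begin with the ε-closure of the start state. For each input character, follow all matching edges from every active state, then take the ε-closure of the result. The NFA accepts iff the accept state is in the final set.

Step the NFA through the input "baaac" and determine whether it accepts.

S₀ = ε-closure({0}) = {0,2}
'b' @ 1: {3,4}
'a' @ 2: {5,6,8,10}
'a' @ 3: {1,2,7,9,11}  (accept∈set)
'a' @ 4: {}  — dead — no transitions
rest 'c' ignored (set empty)
end set {} — state 1 not in

Answer: REJECT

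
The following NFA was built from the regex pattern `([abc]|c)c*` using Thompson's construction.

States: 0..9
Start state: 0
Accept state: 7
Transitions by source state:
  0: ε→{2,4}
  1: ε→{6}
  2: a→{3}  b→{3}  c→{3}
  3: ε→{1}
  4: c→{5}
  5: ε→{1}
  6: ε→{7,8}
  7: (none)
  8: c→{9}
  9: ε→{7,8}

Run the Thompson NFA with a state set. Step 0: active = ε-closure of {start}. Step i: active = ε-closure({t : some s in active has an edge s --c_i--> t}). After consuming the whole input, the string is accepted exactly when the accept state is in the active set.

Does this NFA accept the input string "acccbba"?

start: ε-closure({0}) = {0,2,4}
'a' @ 1: {1,3,6,7,8}  (accept∈set)
'c' @ 2: {7,8,9}  (accept∈set)
'c' @ 3: {7,8,9}  (accept∈set)
'c' @ 4: {7,8,9}  (accept∈set)
'b' @ 5: {}  — dead — no transitions
rest 'ba' ignored (set empty)
end set {} — state 7 not in

Answer: REJECT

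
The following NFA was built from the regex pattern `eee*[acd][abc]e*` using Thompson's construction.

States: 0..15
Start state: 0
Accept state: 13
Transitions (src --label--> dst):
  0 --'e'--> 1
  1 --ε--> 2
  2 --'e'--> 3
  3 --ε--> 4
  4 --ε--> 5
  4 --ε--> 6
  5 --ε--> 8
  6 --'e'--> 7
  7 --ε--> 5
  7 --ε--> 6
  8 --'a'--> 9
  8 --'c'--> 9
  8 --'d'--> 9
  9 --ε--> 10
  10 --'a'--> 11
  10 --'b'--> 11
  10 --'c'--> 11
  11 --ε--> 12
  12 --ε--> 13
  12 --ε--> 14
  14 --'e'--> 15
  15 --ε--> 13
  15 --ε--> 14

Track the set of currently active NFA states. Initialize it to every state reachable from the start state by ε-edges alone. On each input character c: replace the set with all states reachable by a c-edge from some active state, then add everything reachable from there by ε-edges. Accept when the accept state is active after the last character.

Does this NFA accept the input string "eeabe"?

Answer: ACCEPT

Steps:
start: ε-closure({0}) = {0}
'e' @ 1: {1,2}
'e' @ 2: {3,4,5,6,8}
'a' @ 3: {9,10}
'b' @ 4: {11,12,13,14}  ✓accept
'e' @ 5: {13,14,15}  ✓accept
end set {13,14,15} — state 13 in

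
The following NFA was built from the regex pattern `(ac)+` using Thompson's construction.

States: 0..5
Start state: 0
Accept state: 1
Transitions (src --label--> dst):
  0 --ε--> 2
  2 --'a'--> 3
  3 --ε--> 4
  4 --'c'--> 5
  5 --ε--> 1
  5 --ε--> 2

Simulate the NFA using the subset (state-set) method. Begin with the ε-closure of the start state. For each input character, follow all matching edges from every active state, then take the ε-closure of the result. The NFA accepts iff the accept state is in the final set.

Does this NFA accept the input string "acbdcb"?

Answer: REJECT

Derivation:
start: ε-closure({0}) = {0,2}
'a' @ 1: {3,4}
'c' @ 2: {1,2,5}  (accept∈set)
'b' @ 3: {}  — no active states
rest 'dcb' ignored (set empty)
end set {} — state 1 not in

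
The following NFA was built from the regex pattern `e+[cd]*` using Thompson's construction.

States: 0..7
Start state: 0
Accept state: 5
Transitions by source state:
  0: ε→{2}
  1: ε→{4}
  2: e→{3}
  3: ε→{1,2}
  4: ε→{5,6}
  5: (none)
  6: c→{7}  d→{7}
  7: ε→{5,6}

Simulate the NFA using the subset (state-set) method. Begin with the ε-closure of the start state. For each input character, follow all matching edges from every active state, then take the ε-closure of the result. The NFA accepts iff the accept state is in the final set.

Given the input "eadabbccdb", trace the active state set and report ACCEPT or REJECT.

S₀ = ε-closure({0}) = {0,2}
'e' @ 1: {1,2,3,4,5,6}  ✓accept
'a' @ 2: {}  — state set empty
rest 'dabbccdb' ignored (set empty)
end set {} — state 5 not in

Answer: REJECT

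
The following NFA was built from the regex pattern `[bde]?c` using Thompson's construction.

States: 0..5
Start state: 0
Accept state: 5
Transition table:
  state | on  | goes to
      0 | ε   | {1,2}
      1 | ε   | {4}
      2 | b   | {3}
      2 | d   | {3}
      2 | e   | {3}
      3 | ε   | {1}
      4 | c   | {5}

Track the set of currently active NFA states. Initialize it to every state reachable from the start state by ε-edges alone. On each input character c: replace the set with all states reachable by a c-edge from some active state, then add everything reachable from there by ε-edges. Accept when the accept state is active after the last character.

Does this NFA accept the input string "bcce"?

initial (ε-close {0}): {0,1,2,4}
'b' @ 1: {1,3,4}
'c' @ 2: {5}  [accepting]
'c' @ 3: {}  — no active states
rest 'e' ignored (set empty)
final: {}; accept 5 not in set

Answer: REJECT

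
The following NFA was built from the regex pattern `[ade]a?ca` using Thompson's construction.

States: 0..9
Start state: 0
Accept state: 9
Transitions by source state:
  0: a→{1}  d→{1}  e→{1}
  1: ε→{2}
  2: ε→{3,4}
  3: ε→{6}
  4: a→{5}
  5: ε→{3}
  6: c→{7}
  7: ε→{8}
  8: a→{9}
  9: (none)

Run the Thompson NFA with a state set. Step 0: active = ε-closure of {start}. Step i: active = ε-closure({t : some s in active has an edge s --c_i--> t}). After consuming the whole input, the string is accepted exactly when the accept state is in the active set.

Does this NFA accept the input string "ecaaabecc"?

Answer: REJECT

Steps:
S₀ = ε-closure({0}) = {0}
'e' @ 1: {1,2,3,4,6}
'c' @ 2: {7,8}
'a' @ 3: {9}  ✓accept
'a' @ 4: {}  — no active states
rest 'abecc' ignored (set empty)
after full input: {}  (accept=9 not in)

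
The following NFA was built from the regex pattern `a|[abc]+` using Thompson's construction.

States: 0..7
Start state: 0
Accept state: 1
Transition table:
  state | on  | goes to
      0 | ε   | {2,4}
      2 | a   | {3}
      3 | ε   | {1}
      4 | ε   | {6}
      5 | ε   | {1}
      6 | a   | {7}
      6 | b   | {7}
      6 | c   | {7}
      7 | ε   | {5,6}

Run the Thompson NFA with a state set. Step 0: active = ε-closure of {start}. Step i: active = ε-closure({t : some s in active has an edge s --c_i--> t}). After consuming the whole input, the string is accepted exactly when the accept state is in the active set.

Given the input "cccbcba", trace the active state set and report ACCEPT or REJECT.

S₀ = ε-closure({0}) = {0,2,4,6}
'c' @ 1: {1,5,6,7}  [accepting]
'c' @ 2: {1,5,6,7}  [accepting]
'c' @ 3: {1,5,6,7}  [accepting]
'b' @ 4: {1,5,6,7}  [accepting]
'c' @ 5: {1,5,6,7}  [accepting]
'b' @ 6: {1,5,6,7}  [accepting]
'a' @ 7: {1,5,6,7}  [accepting]
end set {1,5,6,7} — state 1 in

Answer: ACCEPT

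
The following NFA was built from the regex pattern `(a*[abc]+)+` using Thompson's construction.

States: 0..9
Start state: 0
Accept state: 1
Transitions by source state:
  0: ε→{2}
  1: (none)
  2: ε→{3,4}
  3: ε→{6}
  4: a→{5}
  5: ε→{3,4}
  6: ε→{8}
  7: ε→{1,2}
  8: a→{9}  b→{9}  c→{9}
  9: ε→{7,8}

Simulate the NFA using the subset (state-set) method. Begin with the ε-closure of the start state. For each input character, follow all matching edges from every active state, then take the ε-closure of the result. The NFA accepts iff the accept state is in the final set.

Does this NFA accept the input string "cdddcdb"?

Answer: REJECT

Steps:
start: ε-closure({0}) = {0,2,3,4,6,8}
'c' @ 1: {1,2,3,4,6,7,8,9}  (accept∈set)
'd' @ 2: {}  — dead — no transitions
rest 'ddcdb' ignored (set empty)
end set {} — state 1 not in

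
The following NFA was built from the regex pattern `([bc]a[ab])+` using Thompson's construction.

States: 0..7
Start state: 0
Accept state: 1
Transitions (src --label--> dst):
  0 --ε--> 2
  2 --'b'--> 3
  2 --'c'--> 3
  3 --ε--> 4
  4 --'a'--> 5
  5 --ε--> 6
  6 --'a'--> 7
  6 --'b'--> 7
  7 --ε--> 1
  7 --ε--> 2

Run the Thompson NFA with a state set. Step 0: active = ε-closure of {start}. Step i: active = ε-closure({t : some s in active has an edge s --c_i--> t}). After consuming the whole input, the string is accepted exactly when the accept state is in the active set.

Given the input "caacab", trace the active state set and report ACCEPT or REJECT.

start: ε-closure({0}) = {0,2}
'c' @ 1: {3,4}
'a' @ 2: {5,6}
'a' @ 3: {1,2,7}  ✓accept
'c' @ 4: {3,4}
'a' @ 5: {5,6}
'b' @ 6: {1,2,7}  ✓accept
end set {1,2,7} — state 1 in

Answer: ACCEPT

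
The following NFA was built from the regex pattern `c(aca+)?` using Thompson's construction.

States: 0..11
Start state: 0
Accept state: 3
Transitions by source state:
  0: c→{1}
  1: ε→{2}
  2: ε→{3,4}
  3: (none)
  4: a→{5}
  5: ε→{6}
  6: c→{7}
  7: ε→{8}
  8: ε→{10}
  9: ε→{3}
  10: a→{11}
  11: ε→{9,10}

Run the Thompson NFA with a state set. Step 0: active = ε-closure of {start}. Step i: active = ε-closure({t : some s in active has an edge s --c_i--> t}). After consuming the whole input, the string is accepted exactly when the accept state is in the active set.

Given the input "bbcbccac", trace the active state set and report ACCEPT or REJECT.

Answer: REJECT

Steps:
start: ε-closure({0}) = {0}
'b' @ 1: {}  — state set empty
rest 'bcbccac' ignored (set empty)
end set {} — state 3 not in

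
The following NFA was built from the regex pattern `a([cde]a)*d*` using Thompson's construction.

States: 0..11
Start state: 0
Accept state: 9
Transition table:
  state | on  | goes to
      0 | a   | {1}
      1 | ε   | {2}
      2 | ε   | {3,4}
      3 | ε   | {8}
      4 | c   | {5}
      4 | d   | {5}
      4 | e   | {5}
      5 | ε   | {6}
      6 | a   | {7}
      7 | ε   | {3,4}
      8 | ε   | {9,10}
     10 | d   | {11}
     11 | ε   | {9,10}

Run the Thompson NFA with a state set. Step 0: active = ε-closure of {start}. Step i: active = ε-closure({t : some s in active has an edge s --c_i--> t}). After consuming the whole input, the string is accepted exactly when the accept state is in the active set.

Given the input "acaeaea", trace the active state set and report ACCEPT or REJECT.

Answer: ACCEPT

Trace:
start: ε-closure({0}) = {0}
'a' @ 1: {1,2,3,4,8,9,10}  ✓accept
'c' @ 2: {5,6}
'a' @ 3: {3,4,7,8,9,10}  ✓accept
'e' @ 4: {5,6}
'a' @ 5: {3,4,7,8,9,10}  ✓accept
'e' @ 6: {5,6}
'a' @ 7: {3,4,7,8,9,10}  ✓accept
end set {3,4,7,8,9,10} — state 9 in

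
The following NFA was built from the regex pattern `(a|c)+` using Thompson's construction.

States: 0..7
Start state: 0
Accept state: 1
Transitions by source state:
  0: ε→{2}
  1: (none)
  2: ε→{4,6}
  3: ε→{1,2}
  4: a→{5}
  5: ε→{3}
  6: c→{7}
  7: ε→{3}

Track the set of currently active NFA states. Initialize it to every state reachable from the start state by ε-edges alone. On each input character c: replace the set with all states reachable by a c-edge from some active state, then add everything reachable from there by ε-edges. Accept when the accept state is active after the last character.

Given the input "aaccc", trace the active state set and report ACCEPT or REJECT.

start: ε-closure({0}) = {0,2,4,6}
'a' @ 1: {1,2,3,4,5,6}  [accepting]
'a' @ 2: {1,2,3,4,5,6}  [accepting]
'c' @ 3: {1,2,3,4,6,7}  [accepting]
'c' @ 4: {1,2,3,4,6,7}  [accepting]
'c' @ 5: {1,2,3,4,6,7}  [accepting]
after full input: {1,2,3,4,6,7}  (accept=1 in)

Answer: ACCEPT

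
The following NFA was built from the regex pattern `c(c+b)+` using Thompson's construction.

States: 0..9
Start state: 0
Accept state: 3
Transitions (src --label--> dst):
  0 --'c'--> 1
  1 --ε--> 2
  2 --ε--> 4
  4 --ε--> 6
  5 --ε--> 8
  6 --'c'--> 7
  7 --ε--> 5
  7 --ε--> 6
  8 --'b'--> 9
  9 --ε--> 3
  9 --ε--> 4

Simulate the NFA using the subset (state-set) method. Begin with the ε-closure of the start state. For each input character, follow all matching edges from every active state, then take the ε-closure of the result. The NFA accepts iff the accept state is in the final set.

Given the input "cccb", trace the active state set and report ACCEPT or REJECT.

Answer: ACCEPT

Trace:
initial (ε-close {0}): {0}
'c' @ 1: {1,2,4,6}
'c' @ 2: {5,6,7,8}
'c' @ 3: {5,6,7,8}
'b' @ 4: {3,4,6,9}  (accept∈set)
end set {3,4,6,9} — state 3 in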